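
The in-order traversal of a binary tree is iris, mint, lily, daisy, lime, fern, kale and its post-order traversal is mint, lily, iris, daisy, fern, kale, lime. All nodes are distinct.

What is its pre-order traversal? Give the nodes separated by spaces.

lime daisy iris lily mint kale fern

The last element of post-order is the root; it splits in-order into left and right subtrees.
Root lime: left subtree has 4 nodes {iris, mint, lily, daisy}, right has 2 {fern, kale}.
  Root daisy: left subtree has 3 nodes {iris, mint, lily}, right has 0 { }.
    Root iris: left subtree has 0 nodes { }, right has 2 {mint, lily}.
      Root lily: left subtree has 1 node {mint}, right has 0 { }.
  Root kale: left subtree has 1 node {fern}, right has 0 { }.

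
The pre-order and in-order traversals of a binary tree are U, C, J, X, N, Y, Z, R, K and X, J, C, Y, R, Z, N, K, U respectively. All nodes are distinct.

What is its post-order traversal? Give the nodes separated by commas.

The first element of pre-order is the root; it splits in-order into left and right subtrees.
Root U: left subtree has 8 nodes {X, J, C, Y, R, Z, N, K}, right has 0 { }.
  Root C: left subtree has 2 nodes {X, J}, right has 5 {Y, R, Z, N, K}.
    Root J: left subtree has 1 node {X}, right has 0 { }.
    Root N: left subtree has 3 nodes {Y, R, Z}, right has 1 {K}.
      Root Y: left subtree has 0 nodes { }, right has 2 {R, Z}.
        Root Z: left subtree has 1 node {R}, right has 0 { }.

X, J, R, Z, Y, K, N, C, U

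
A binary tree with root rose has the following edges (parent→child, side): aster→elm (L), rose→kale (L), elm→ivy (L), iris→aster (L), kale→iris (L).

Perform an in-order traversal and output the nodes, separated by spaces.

In-order visits the left subtree, then the node, then the right subtree.
At rose: go left to kale.
  At kale: go left to iris.
    At iris: go left to aster.
      At aster: go left to elm.
        At elm: go left to ivy.
          ivy is a leaf — visit ivy.
        Visit elm.
        At elm: no right child.
      Visit aster.
      At aster: no right child.
    Visit iris.
    At iris: no right child.
  Visit kale.
  At kale: no right child.
Visit rose.
At rose: no right child.

ivy elm aster iris kale rose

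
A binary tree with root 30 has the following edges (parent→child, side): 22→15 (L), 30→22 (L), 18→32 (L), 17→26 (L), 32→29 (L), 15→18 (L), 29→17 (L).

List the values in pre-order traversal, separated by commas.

Pre-order visits the node, then its left subtree, then its right subtree.
Visit 30.
At 30: go left to 22.
  Visit 22.
  At 22: go left to 15.
    Visit 15.
    At 15: go left to 18.
      Visit 18.
      At 18: go left to 32.
        Visit 32.
        At 32: go left to 29.
          Visit 29.
          At 29: go left to 17.
            Visit 17.
            At 17: go left to 26.
              26 is a leaf — visit 26.
            At 17: no right child.
          At 29: no right child.
        At 32: no right child.
      At 18: no right child.
    At 15: no right child.
  At 22: no right child.
At 30: no right child.

30, 22, 15, 18, 32, 29, 17, 26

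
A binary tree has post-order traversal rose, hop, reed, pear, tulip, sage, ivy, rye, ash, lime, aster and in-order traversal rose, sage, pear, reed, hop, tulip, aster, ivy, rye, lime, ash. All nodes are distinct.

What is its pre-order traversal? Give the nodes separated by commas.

The last element of post-order is the root; it splits in-order into left and right subtrees.
Root aster: left subtree has 6 nodes {rose, sage, pear, reed, hop, tulip}, right has 4 {ivy, rye, lime, ash}.
  Root sage: left subtree has 1 node {rose}, right has 4 {pear, reed, hop, tulip}.
    Root tulip: left subtree has 3 nodes {pear, reed, hop}, right has 0 { }.
      Root pear: left subtree has 0 nodes { }, right has 2 {reed, hop}.
        Root reed: left subtree has 0 nodes { }, right has 1 {hop}.
  Root lime: left subtree has 2 nodes {ivy, rye}, right has 1 {ash}.
    Root rye: left subtree has 1 node {ivy}, right has 0 { }.

aster, sage, rose, tulip, pear, reed, hop, lime, rye, ivy, ash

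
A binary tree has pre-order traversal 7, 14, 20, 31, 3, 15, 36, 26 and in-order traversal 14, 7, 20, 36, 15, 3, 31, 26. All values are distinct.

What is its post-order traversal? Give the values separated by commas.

The first element of pre-order is the root; it splits in-order into left and right subtrees.
Root 7: left subtree has 1 node {14}, right has 6 {20, 36, 15, 3, 31, 26}.
  Root 20: left subtree has 0 nodes { }, right has 5 {36, 15, 3, 31, 26}.
    Root 31: left subtree has 3 nodes {36, 15, 3}, right has 1 {26}.
      Root 3: left subtree has 2 nodes {36, 15}, right has 0 { }.
        Root 15: left subtree has 1 node {36}, right has 0 { }.

14, 36, 15, 3, 26, 31, 20, 7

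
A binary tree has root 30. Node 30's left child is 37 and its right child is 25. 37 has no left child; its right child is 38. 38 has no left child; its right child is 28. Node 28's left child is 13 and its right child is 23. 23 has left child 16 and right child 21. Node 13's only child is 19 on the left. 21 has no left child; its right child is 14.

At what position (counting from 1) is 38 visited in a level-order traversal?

Level-order visits nodes level by level from the root, left to right within each level.
Level 0: 30
Level 1: 37, 25
Level 2: 38
Level 3: 28
Level 4: 13, 23
Level 5: 19, 16, 21
Level 6: 14
Full level-order sequence: 30, 37, 25, 38, 28, 13, 23, 19, 16, 21, 14.

4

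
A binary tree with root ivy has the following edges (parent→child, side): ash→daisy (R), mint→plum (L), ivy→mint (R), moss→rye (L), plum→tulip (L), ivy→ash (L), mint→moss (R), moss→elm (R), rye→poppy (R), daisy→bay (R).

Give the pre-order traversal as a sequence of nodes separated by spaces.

ivy ash daisy bay mint plum tulip moss rye poppy elm

Pre-order visits the node, then its left subtree, then its right subtree.
Visit ivy.
At ivy: go left to ash.
  Visit ash.
  At ash: no left child.
  At ash: go right to daisy.
    Visit daisy.
    At daisy: no left child.
    At daisy: go right to bay.
      bay is a leaf — visit bay.
At ivy: go right to mint.
  Visit mint.
  At mint: go left to plum.
    Visit plum.
    At plum: go left to tulip.
      tulip is a leaf — visit tulip.
    At plum: no right child.
  At mint: go right to moss.
    Visit moss.
    At moss: go left to rye.
      Visit rye.
      At rye: no left child.
      At rye: go right to poppy.
        poppy is a leaf — visit poppy.
    At moss: go right to elm.
      elm is a leaf — visit elm.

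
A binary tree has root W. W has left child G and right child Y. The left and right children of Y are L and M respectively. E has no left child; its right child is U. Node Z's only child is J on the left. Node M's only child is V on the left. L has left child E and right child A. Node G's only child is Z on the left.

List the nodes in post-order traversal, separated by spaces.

Post-order visits the left subtree, then the right subtree, then the node.
At W: go left to G.
  At G: go left to Z.
    At Z: go left to J.
      J is a leaf — visit J.
    At Z: no right child.
    Visit Z.
  At G: no right child.
  Visit G.
At W: go right to Y.
  At Y: go left to L.
    At L: go left to E.
      At E: no left child.
      At E: go right to U.
        U is a leaf — visit U.
      Visit E.
    At L: go right to A.
      A is a leaf — visit A.
    Visit L.
  At Y: go right to M.
    At M: go left to V.
      V is a leaf — visit V.
    At M: no right child.
    Visit M.
  Visit Y.
Visit W.

J Z G U E A L V M Y W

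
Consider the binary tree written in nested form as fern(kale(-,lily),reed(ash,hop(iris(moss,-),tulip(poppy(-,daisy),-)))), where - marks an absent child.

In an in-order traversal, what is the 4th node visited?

In-order visits the left subtree, then the node, then the right subtree.
At fern: go left to kale.
  At kale: no left child.
  Visit kale.
  At kale: go right to lily.
    lily is a leaf — visit lily.
Visit fern.
At fern: go right to reed.
  At reed: go left to ash.
    ash is a leaf — visit ash.
  Visit reed.
  At reed: go right to hop.
    At hop: go left to iris.
      At iris: go left to moss.
        moss is a leaf — visit moss.
      Visit iris.
      At iris: no right child.
    Visit hop.
    At hop: go right to tulip.
      At tulip: go left to poppy.
        At poppy: no left child.
        Visit poppy.
        At poppy: go right to daisy.
          daisy is a leaf — visit daisy.
      Visit tulip.
      At tulip: no right child.
Full in-order sequence: kale, lily, fern, ash, reed, moss, iris, hop, poppy, daisy, tulip.

ash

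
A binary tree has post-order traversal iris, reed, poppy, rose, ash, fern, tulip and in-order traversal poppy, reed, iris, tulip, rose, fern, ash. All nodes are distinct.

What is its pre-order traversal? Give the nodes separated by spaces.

tulip poppy reed iris fern rose ash

The last element of post-order is the root; it splits in-order into left and right subtrees.
Root tulip: left subtree has 3 nodes {poppy, reed, iris}, right has 3 {rose, fern, ash}.
  Root poppy: left subtree has 0 nodes { }, right has 2 {reed, iris}.
    Root reed: left subtree has 0 nodes { }, right has 1 {iris}.
  Root fern: left subtree has 1 node {rose}, right has 1 {ash}.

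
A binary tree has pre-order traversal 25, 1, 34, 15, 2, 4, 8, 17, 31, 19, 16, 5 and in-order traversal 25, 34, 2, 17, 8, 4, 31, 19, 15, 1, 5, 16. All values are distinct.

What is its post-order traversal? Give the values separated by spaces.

17 8 19 31 4 2 15 34 5 16 1 25

The first element of pre-order is the root; it splits in-order into left and right subtrees.
Root 25: left subtree has 0 nodes { }, right has 11 {34, 2, 17, 8, 4, 31, 19, 15, 1, 5, 16}.
  Root 1: left subtree has 8 nodes {34, 2, 17, 8, 4, 31, 19, 15}, right has 2 {5, 16}.
    Root 34: left subtree has 0 nodes { }, right has 7 {2, 17, 8, 4, 31, 19, 15}.
      Root 15: left subtree has 6 nodes {2, 17, 8, 4, 31, 19}, right has 0 { }.
        Root 2: left subtree has 0 nodes { }, right has 5 {17, 8, 4, 31, 19}.
          Root 4: left subtree has 2 nodes {17, 8}, right has 2 {31, 19}.
            Root 8: left subtree has 1 node {17}, right has 0 { }.
            Root 31: left subtree has 0 nodes { }, right has 1 {19}.
    Root 16: left subtree has 1 node {5}, right has 0 { }.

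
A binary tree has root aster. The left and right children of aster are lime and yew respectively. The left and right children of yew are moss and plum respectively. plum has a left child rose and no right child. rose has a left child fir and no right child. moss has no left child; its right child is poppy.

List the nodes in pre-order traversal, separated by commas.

Pre-order visits the node, then its left subtree, then its right subtree.
Visit aster.
At aster: go left to lime.
  lime is a leaf — visit lime.
At aster: go right to yew.
  Visit yew.
  At yew: go left to moss.
    Visit moss.
    At moss: no left child.
    At moss: go right to poppy.
      poppy is a leaf — visit poppy.
  At yew: go right to plum.
    Visit plum.
    At plum: go left to rose.
      Visit rose.
      At rose: go left to fir.
        fir is a leaf — visit fir.
      At rose: no right child.
    At plum: no right child.

aster, lime, yew, moss, poppy, plum, rose, fir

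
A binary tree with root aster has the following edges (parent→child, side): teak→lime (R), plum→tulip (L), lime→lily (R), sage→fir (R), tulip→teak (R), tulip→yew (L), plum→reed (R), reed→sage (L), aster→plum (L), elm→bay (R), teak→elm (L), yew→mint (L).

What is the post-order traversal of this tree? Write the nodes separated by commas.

mint, yew, bay, elm, lily, lime, teak, tulip, fir, sage, reed, plum, aster

Post-order visits the left subtree, then the right subtree, then the node.
At aster: go left to plum.
  At plum: go left to tulip.
    At tulip: go left to yew.
      At yew: go left to mint.
        mint is a leaf — visit mint.
      At yew: no right child.
      Visit yew.
    At tulip: go right to teak.
      At teak: go left to elm.
        At elm: no left child.
        At elm: go right to bay.
          bay is a leaf — visit bay.
        Visit elm.
      At teak: go right to lime.
        At lime: no left child.
        At lime: go right to lily.
          lily is a leaf — visit lily.
        Visit lime.
      Visit teak.
    Visit tulip.
  At plum: go right to reed.
    At reed: go left to sage.
      At sage: no left child.
      At sage: go right to fir.
        fir is a leaf — visit fir.
      Visit sage.
    At reed: no right child.
    Visit reed.
  Visit plum.
At aster: no right child.
Visit aster.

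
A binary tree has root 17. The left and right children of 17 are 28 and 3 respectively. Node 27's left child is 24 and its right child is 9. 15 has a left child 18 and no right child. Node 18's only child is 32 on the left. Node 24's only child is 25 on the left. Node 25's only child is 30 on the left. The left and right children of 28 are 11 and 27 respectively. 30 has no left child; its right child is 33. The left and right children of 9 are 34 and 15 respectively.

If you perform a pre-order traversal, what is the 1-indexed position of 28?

Pre-order visits the node, then its left subtree, then its right subtree.
Visit 17.
At 17: go left to 28.
  Visit 28.
  At 28: go left to 11.
    11 is a leaf — visit 11.
  At 28: go right to 27.
    Visit 27.
    At 27: go left to 24.
      Visit 24.
      At 24: go left to 25.
        Visit 25.
        At 25: go left to 30.
          Visit 30.
          At 30: no left child.
          At 30: go right to 33.
            33 is a leaf — visit 33.
        At 25: no right child.
      At 24: no right child.
    At 27: go right to 9.
      Visit 9.
      At 9: go left to 34.
        34 is a leaf — visit 34.
      At 9: go right to 15.
        Visit 15.
        At 15: go left to 18.
          Visit 18.
          At 18: go left to 32.
            32 is a leaf — visit 32.
          At 18: no right child.
        At 15: no right child.
At 17: go right to 3.
  3 is a leaf — visit 3.
Full pre-order sequence: 17, 28, 11, 27, 24, 25, 30, 33, 9, 34, 15, 18, 32, 3.

2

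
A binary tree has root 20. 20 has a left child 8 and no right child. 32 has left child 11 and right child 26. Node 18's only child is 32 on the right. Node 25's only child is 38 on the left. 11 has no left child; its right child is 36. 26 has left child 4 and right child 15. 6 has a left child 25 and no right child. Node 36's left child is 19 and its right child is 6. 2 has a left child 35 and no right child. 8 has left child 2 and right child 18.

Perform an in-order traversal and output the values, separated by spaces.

35 2 8 18 11 19 36 38 25 6 32 4 26 15 20

In-order visits the left subtree, then the node, then the right subtree.
At 20: go left to 8.
  At 8: go left to 2.
    At 2: go left to 35.
      35 is a leaf — visit 35.
    Visit 2.
    At 2: no right child.
  Visit 8.
  At 8: go right to 18.
    At 18: no left child.
    Visit 18.
    At 18: go right to 32.
      At 32: go left to 11.
        At 11: no left child.
        Visit 11.
        At 11: go right to 36.
          At 36: go left to 19.
            19 is a leaf — visit 19.
          Visit 36.
          At 36: go right to 6.
            At 6: go left to 25.
              At 25: go left to 38.
                38 is a leaf — visit 38.
              Visit 25.
              At 25: no right child.
            Visit 6.
            At 6: no right child.
      Visit 32.
      At 32: go right to 26.
        At 26: go left to 4.
          4 is a leaf — visit 4.
        Visit 26.
        At 26: go right to 15.
          15 is a leaf — visit 15.
Visit 20.
At 20: no right child.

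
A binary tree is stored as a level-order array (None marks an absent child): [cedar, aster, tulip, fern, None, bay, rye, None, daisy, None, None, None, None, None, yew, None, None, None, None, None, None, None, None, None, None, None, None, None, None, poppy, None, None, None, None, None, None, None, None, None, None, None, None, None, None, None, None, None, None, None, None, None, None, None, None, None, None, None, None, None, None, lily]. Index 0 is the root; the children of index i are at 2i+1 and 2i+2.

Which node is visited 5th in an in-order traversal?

bay

In-order visits the left subtree, then the node, then the right subtree.
At cedar: go left to aster.
  At aster: go left to fern.
    At fern: no left child.
    Visit fern.
    At fern: go right to daisy.
      daisy is a leaf — visit daisy.
  Visit aster.
  At aster: no right child.
Visit cedar.
At cedar: go right to tulip.
  At tulip: go left to bay.
    bay is a leaf — visit bay.
  Visit tulip.
  At tulip: go right to rye.
    At rye: no left child.
    Visit rye.
    At rye: go right to yew.
      At yew: go left to poppy.
        At poppy: no left child.
        Visit poppy.
        At poppy: go right to lily.
          lily is a leaf — visit lily.
      Visit yew.
      At yew: no right child.
Full in-order sequence: fern, daisy, aster, cedar, bay, tulip, rye, poppy, lily, yew.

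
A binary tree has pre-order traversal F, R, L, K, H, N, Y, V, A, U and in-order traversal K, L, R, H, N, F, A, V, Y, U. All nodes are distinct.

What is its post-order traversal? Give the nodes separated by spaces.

The first element of pre-order is the root; it splits in-order into left and right subtrees.
Root F: left subtree has 5 nodes {K, L, R, H, N}, right has 4 {A, V, Y, U}.
  Root R: left subtree has 2 nodes {K, L}, right has 2 {H, N}.
    Root L: left subtree has 1 node {K}, right has 0 { }.
    Root H: left subtree has 0 nodes { }, right has 1 {N}.
  Root Y: left subtree has 2 nodes {A, V}, right has 1 {U}.
    Root V: left subtree has 1 node {A}, right has 0 { }.

K L N H R A V U Y F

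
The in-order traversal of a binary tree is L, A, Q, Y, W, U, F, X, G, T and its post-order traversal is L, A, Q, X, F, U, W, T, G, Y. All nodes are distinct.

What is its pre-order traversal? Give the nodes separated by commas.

Y, Q, A, L, G, W, U, F, X, T

The last element of post-order is the root; it splits in-order into left and right subtrees.
Root Y: left subtree has 3 nodes {L, A, Q}, right has 6 {W, U, F, X, G, T}.
  Root Q: left subtree has 2 nodes {L, A}, right has 0 { }.
    Root A: left subtree has 1 node {L}, right has 0 { }.
  Root G: left subtree has 4 nodes {W, U, F, X}, right has 1 {T}.
    Root W: left subtree has 0 nodes { }, right has 3 {U, F, X}.
      Root U: left subtree has 0 nodes { }, right has 2 {F, X}.
        Root F: left subtree has 0 nodes { }, right has 1 {X}.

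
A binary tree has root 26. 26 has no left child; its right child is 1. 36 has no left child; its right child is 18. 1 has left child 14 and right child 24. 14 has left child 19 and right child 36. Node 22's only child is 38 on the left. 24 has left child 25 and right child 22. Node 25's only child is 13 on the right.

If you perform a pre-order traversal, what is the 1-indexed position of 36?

Pre-order visits the node, then its left subtree, then its right subtree.
Visit 26.
At 26: no left child.
At 26: go right to 1.
  Visit 1.
  At 1: go left to 14.
    Visit 14.
    At 14: go left to 19.
      19 is a leaf — visit 19.
    At 14: go right to 36.
      Visit 36.
      At 36: no left child.
      At 36: go right to 18.
        18 is a leaf — visit 18.
  At 1: go right to 24.
    Visit 24.
    At 24: go left to 25.
      Visit 25.
      At 25: no left child.
      At 25: go right to 13.
        13 is a leaf — visit 13.
    At 24: go right to 22.
      Visit 22.
      At 22: go left to 38.
        38 is a leaf — visit 38.
      At 22: no right child.
Full pre-order sequence: 26, 1, 14, 19, 36, 18, 24, 25, 13, 22, 38.

5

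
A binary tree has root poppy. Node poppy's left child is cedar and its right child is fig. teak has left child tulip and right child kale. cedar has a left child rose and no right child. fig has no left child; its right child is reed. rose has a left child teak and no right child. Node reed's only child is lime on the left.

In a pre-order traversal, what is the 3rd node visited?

rose

Pre-order visits the node, then its left subtree, then its right subtree.
Visit poppy.
At poppy: go left to cedar.
  Visit cedar.
  At cedar: go left to rose.
    Visit rose.
    At rose: go left to teak.
      Visit teak.
      At teak: go left to tulip.
        tulip is a leaf — visit tulip.
      At teak: go right to kale.
        kale is a leaf — visit kale.
    At rose: no right child.
  At cedar: no right child.
At poppy: go right to fig.
  Visit fig.
  At fig: no left child.
  At fig: go right to reed.
    Visit reed.
    At reed: go left to lime.
      lime is a leaf — visit lime.
    At reed: no right child.
Full pre-order sequence: poppy, cedar, rose, teak, tulip, kale, fig, reed, lime.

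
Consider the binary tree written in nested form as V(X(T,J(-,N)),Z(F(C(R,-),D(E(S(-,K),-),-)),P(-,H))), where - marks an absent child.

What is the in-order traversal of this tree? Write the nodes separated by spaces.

In-order visits the left subtree, then the node, then the right subtree.
At V: go left to X.
  At X: go left to T.
    T is a leaf — visit T.
  Visit X.
  At X: go right to J.
    At J: no left child.
    Visit J.
    At J: go right to N.
      N is a leaf — visit N.
Visit V.
At V: go right to Z.
  At Z: go left to F.
    At F: go left to C.
      At C: go left to R.
        R is a leaf — visit R.
      Visit C.
      At C: no right child.
    Visit F.
    At F: go right to D.
      At D: go left to E.
        At E: go left to S.
          At S: no left child.
          Visit S.
          At S: go right to K.
            K is a leaf — visit K.
        Visit E.
        At E: no right child.
      Visit D.
      At D: no right child.
  Visit Z.
  At Z: go right to P.
    At P: no left child.
    Visit P.
    At P: go right to H.
      H is a leaf — visit H.

T X J N V R C F S K E D Z P H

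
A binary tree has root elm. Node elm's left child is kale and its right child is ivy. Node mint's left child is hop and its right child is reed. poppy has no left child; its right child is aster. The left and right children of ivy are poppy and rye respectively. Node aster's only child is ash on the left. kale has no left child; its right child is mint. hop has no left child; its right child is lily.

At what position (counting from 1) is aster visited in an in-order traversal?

In-order visits the left subtree, then the node, then the right subtree.
At elm: go left to kale.
  At kale: no left child.
  Visit kale.
  At kale: go right to mint.
    At mint: go left to hop.
      At hop: no left child.
      Visit hop.
      At hop: go right to lily.
        lily is a leaf — visit lily.
    Visit mint.
    At mint: go right to reed.
      reed is a leaf — visit reed.
Visit elm.
At elm: go right to ivy.
  At ivy: go left to poppy.
    At poppy: no left child.
    Visit poppy.
    At poppy: go right to aster.
      At aster: go left to ash.
        ash is a leaf — visit ash.
      Visit aster.
      At aster: no right child.
  Visit ivy.
  At ivy: go right to rye.
    rye is a leaf — visit rye.
Full in-order sequence: kale, hop, lily, mint, reed, elm, poppy, ash, aster, ivy, rye.

9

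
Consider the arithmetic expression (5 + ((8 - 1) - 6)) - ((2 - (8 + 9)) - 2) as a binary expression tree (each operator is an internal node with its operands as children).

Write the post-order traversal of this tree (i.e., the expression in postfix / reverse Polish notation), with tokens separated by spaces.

5 8 1 - 6 - + 2 8 9 + - 2 - -

Post-order on an expression tree gives postfix notation: for each operator, emit left operand, right operand, then the operator.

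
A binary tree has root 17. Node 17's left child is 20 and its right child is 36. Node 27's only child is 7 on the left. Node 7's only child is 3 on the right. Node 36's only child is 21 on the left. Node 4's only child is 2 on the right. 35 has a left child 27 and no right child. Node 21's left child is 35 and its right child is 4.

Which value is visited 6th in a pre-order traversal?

27

Pre-order visits the node, then its left subtree, then its right subtree.
Visit 17.
At 17: go left to 20.
  20 is a leaf — visit 20.
At 17: go right to 36.
  Visit 36.
  At 36: go left to 21.
    Visit 21.
    At 21: go left to 35.
      Visit 35.
      At 35: go left to 27.
        Visit 27.
        At 27: go left to 7.
          Visit 7.
          At 7: no left child.
          At 7: go right to 3.
            3 is a leaf — visit 3.
        At 27: no right child.
      At 35: no right child.
    At 21: go right to 4.
      Visit 4.
      At 4: no left child.
      At 4: go right to 2.
        2 is a leaf — visit 2.
  At 36: no right child.
Full pre-order sequence: 17, 20, 36, 21, 35, 27, 7, 3, 4, 2.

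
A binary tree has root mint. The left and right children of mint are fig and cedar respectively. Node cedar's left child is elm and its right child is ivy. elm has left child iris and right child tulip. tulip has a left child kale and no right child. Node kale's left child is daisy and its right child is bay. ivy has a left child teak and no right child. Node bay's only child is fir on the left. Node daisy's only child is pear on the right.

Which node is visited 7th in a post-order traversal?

kale

Post-order visits the left subtree, then the right subtree, then the node.
At mint: go left to fig.
  fig is a leaf — visit fig.
At mint: go right to cedar.
  At cedar: go left to elm.
    At elm: go left to iris.
      iris is a leaf — visit iris.
    At elm: go right to tulip.
      At tulip: go left to kale.
        At kale: go left to daisy.
          At daisy: no left child.
          At daisy: go right to pear.
            pear is a leaf — visit pear.
          Visit daisy.
        At kale: go right to bay.
          At bay: go left to fir.
            fir is a leaf — visit fir.
          At bay: no right child.
          Visit bay.
        Visit kale.
      At tulip: no right child.
      Visit tulip.
    Visit elm.
  At cedar: go right to ivy.
    At ivy: go left to teak.
      teak is a leaf — visit teak.
    At ivy: no right child.
    Visit ivy.
  Visit cedar.
Visit mint.
Full post-order sequence: fig, iris, pear, daisy, fir, bay, kale, tulip, elm, teak, ivy, cedar, mint.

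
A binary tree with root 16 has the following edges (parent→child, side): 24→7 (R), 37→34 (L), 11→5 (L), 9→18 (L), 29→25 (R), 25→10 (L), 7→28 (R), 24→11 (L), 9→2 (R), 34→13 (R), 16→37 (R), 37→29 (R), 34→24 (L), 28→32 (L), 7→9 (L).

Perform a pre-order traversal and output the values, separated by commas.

16, 37, 34, 24, 11, 5, 7, 9, 18, 2, 28, 32, 13, 29, 25, 10

Pre-order visits the node, then its left subtree, then its right subtree.
Visit 16.
At 16: no left child.
At 16: go right to 37.
  Visit 37.
  At 37: go left to 34.
    Visit 34.
    At 34: go left to 24.
      Visit 24.
      At 24: go left to 11.
        Visit 11.
        At 11: go left to 5.
          5 is a leaf — visit 5.
        At 11: no right child.
      At 24: go right to 7.
        Visit 7.
        At 7: go left to 9.
          Visit 9.
          At 9: go left to 18.
            18 is a leaf — visit 18.
          At 9: go right to 2.
            2 is a leaf — visit 2.
        At 7: go right to 28.
          Visit 28.
          At 28: go left to 32.
            32 is a leaf — visit 32.
          At 28: no right child.
    At 34: go right to 13.
      13 is a leaf — visit 13.
  At 37: go right to 29.
    Visit 29.
    At 29: no left child.
    At 29: go right to 25.
      Visit 25.
      At 25: go left to 10.
        10 is a leaf — visit 10.
      At 25: no right child.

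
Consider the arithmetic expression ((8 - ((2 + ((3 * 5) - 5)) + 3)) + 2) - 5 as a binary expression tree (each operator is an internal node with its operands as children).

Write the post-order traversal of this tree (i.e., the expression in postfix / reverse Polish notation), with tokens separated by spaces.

8 2 3 5 * 5 - + 3 + - 2 + 5 -

Post-order on an expression tree gives postfix notation: for each operator, emit left operand, right operand, then the operator.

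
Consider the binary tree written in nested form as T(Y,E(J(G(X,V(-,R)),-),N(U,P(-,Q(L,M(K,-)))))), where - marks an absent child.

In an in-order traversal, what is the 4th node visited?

G

In-order visits the left subtree, then the node, then the right subtree.
At T: go left to Y.
  Y is a leaf — visit Y.
Visit T.
At T: go right to E.
  At E: go left to J.
    At J: go left to G.
      At G: go left to X.
        X is a leaf — visit X.
      Visit G.
      At G: go right to V.
        At V: no left child.
        Visit V.
        At V: go right to R.
          R is a leaf — visit R.
    Visit J.
    At J: no right child.
  Visit E.
  At E: go right to N.
    At N: go left to U.
      U is a leaf — visit U.
    Visit N.
    At N: go right to P.
      At P: no left child.
      Visit P.
      At P: go right to Q.
        At Q: go left to L.
          L is a leaf — visit L.
        Visit Q.
        At Q: go right to M.
          At M: go left to K.
            K is a leaf — visit K.
          Visit M.
          At M: no right child.
Full in-order sequence: Y, T, X, G, V, R, J, E, U, N, P, L, Q, K, M.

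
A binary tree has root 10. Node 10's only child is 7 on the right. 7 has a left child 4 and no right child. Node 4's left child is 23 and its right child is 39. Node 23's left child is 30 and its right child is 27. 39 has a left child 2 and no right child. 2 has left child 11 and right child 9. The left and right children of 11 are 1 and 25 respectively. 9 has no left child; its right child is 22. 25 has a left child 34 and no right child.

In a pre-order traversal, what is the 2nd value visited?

Pre-order visits the node, then its left subtree, then its right subtree.
Visit 10.
At 10: no left child.
At 10: go right to 7.
  Visit 7.
  At 7: go left to 4.
    Visit 4.
    At 4: go left to 23.
      Visit 23.
      At 23: go left to 30.
        30 is a leaf — visit 30.
      At 23: go right to 27.
        27 is a leaf — visit 27.
    At 4: go right to 39.
      Visit 39.
      At 39: go left to 2.
        Visit 2.
        At 2: go left to 11.
          Visit 11.
          At 11: go left to 1.
            1 is a leaf — visit 1.
          At 11: go right to 25.
            Visit 25.
            At 25: go left to 34.
              34 is a leaf — visit 34.
            At 25: no right child.
        At 2: go right to 9.
          Visit 9.
          At 9: no left child.
          At 9: go right to 22.
            22 is a leaf — visit 22.
      At 39: no right child.
  At 7: no right child.
Full pre-order sequence: 10, 7, 4, 23, 30, 27, 39, 2, 11, 1, 25, 34, 9, 22.

7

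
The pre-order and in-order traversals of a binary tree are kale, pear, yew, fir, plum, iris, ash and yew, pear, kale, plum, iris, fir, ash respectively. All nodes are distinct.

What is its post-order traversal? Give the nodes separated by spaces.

The first element of pre-order is the root; it splits in-order into left and right subtrees.
Root kale: left subtree has 2 nodes {yew, pear}, right has 4 {plum, iris, fir, ash}.
  Root pear: left subtree has 1 node {yew}, right has 0 { }.
  Root fir: left subtree has 2 nodes {plum, iris}, right has 1 {ash}.
    Root plum: left subtree has 0 nodes { }, right has 1 {iris}.

yew pear iris plum ash fir kale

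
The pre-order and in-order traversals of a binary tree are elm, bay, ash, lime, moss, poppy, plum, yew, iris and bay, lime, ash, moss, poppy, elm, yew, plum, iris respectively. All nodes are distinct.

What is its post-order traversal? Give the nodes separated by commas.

The first element of pre-order is the root; it splits in-order into left and right subtrees.
Root elm: left subtree has 5 nodes {bay, lime, ash, moss, poppy}, right has 3 {yew, plum, iris}.
  Root bay: left subtree has 0 nodes { }, right has 4 {lime, ash, moss, poppy}.
    Root ash: left subtree has 1 node {lime}, right has 2 {moss, poppy}.
      Root moss: left subtree has 0 nodes { }, right has 1 {poppy}.
  Root plum: left subtree has 1 node {yew}, right has 1 {iris}.

lime, poppy, moss, ash, bay, yew, iris, plum, elm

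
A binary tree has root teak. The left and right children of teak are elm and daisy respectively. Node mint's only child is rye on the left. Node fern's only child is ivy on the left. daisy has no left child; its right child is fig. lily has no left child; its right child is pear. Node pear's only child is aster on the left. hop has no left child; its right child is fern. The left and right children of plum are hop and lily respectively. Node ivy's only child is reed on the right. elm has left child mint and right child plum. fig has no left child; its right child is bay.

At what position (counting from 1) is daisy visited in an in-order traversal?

13

In-order visits the left subtree, then the node, then the right subtree.
At teak: go left to elm.
  At elm: go left to mint.
    At mint: go left to rye.
      rye is a leaf — visit rye.
    Visit mint.
    At mint: no right child.
  Visit elm.
  At elm: go right to plum.
    At plum: go left to hop.
      At hop: no left child.
      Visit hop.
      At hop: go right to fern.
        At fern: go left to ivy.
          At ivy: no left child.
          Visit ivy.
          At ivy: go right to reed.
            reed is a leaf — visit reed.
        Visit fern.
        At fern: no right child.
    Visit plum.
    At plum: go right to lily.
      At lily: no left child.
      Visit lily.
      At lily: go right to pear.
        At pear: go left to aster.
          aster is a leaf — visit aster.
        Visit pear.
        At pear: no right child.
Visit teak.
At teak: go right to daisy.
  At daisy: no left child.
  Visit daisy.
  At daisy: go right to fig.
    At fig: no left child.
    Visit fig.
    At fig: go right to bay.
      bay is a leaf — visit bay.
Full in-order sequence: rye, mint, elm, hop, ivy, reed, fern, plum, lily, aster, pear, teak, daisy, fig, bay.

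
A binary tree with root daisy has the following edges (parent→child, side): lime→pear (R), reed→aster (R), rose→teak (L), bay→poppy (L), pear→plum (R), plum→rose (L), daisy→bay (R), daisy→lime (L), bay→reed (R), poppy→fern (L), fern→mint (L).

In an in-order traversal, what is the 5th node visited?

plum

In-order visits the left subtree, then the node, then the right subtree.
At daisy: go left to lime.
  At lime: no left child.
  Visit lime.
  At lime: go right to pear.
    At pear: no left child.
    Visit pear.
    At pear: go right to plum.
      At plum: go left to rose.
        At rose: go left to teak.
          teak is a leaf — visit teak.
        Visit rose.
        At rose: no right child.
      Visit plum.
      At plum: no right child.
Visit daisy.
At daisy: go right to bay.
  At bay: go left to poppy.
    At poppy: go left to fern.
      At fern: go left to mint.
        mint is a leaf — visit mint.
      Visit fern.
      At fern: no right child.
    Visit poppy.
    At poppy: no right child.
  Visit bay.
  At bay: go right to reed.
    At reed: no left child.
    Visit reed.
    At reed: go right to aster.
      aster is a leaf — visit aster.
Full in-order sequence: lime, pear, teak, rose, plum, daisy, mint, fern, poppy, bay, reed, aster.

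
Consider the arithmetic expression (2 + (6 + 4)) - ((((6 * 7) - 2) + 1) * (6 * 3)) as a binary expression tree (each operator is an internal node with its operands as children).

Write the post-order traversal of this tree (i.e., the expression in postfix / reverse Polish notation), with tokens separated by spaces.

2 6 4 + + 6 7 * 2 - 1 + 6 3 * * -

Post-order on an expression tree gives postfix notation: for each operator, emit left operand, right operand, then the operator.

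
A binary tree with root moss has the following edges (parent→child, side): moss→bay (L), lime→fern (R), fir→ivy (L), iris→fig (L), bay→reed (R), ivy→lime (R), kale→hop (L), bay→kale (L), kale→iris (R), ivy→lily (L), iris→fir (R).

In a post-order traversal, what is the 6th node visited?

Post-order visits the left subtree, then the right subtree, then the node.
At moss: go left to bay.
  At bay: go left to kale.
    At kale: go left to hop.
      hop is a leaf — visit hop.
    At kale: go right to iris.
      At iris: go left to fig.
        fig is a leaf — visit fig.
      At iris: go right to fir.
        At fir: go left to ivy.
          At ivy: go left to lily.
            lily is a leaf — visit lily.
          At ivy: go right to lime.
            At lime: no left child.
            At lime: go right to fern.
              fern is a leaf — visit fern.
            Visit lime.
          Visit ivy.
        At fir: no right child.
        Visit fir.
      Visit iris.
    Visit kale.
  At bay: go right to reed.
    reed is a leaf — visit reed.
  Visit bay.
At moss: no right child.
Visit moss.
Full post-order sequence: hop, fig, lily, fern, lime, ivy, fir, iris, kale, reed, bay, moss.

ivy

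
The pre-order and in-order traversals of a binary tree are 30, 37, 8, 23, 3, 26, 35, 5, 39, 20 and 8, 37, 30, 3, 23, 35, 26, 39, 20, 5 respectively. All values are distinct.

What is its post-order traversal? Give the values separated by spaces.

The first element of pre-order is the root; it splits in-order into left and right subtrees.
Root 30: left subtree has 2 nodes {8, 37}, right has 7 {3, 23, 35, 26, 39, 20, 5}.
  Root 37: left subtree has 1 node {8}, right has 0 { }.
  Root 23: left subtree has 1 node {3}, right has 5 {35, 26, 39, 20, 5}.
    Root 26: left subtree has 1 node {35}, right has 3 {39, 20, 5}.
      Root 5: left subtree has 2 nodes {39, 20}, right has 0 { }.
        Root 39: left subtree has 0 nodes { }, right has 1 {20}.

8 37 3 35 20 39 5 26 23 30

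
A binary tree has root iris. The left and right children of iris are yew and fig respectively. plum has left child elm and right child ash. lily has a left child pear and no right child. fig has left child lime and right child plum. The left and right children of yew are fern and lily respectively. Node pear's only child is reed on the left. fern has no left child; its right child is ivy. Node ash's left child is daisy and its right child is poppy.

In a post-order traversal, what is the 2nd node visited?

Post-order visits the left subtree, then the right subtree, then the node.
At iris: go left to yew.
  At yew: go left to fern.
    At fern: no left child.
    At fern: go right to ivy.
      ivy is a leaf — visit ivy.
    Visit fern.
  At yew: go right to lily.
    At lily: go left to pear.
      At pear: go left to reed.
        reed is a leaf — visit reed.
      At pear: no right child.
      Visit pear.
    At lily: no right child.
    Visit lily.
  Visit yew.
At iris: go right to fig.
  At fig: go left to lime.
    lime is a leaf — visit lime.
  At fig: go right to plum.
    At plum: go left to elm.
      elm is a leaf — visit elm.
    At plum: go right to ash.
      At ash: go left to daisy.
        daisy is a leaf — visit daisy.
      At ash: go right to poppy.
        poppy is a leaf — visit poppy.
      Visit ash.
    Visit plum.
  Visit fig.
Visit iris.
Full post-order sequence: ivy, fern, reed, pear, lily, yew, lime, elm, daisy, poppy, ash, plum, fig, iris.

fern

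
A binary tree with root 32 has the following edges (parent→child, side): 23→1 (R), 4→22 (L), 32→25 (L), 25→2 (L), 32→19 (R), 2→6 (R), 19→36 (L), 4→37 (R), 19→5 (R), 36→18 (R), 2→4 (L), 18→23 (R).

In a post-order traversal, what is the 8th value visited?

Post-order visits the left subtree, then the right subtree, then the node.
At 32: go left to 25.
  At 25: go left to 2.
    At 2: go left to 4.
      At 4: go left to 22.
        22 is a leaf — visit 22.
      At 4: go right to 37.
        37 is a leaf — visit 37.
      Visit 4.
    At 2: go right to 6.
      6 is a leaf — visit 6.
    Visit 2.
  At 25: no right child.
  Visit 25.
At 32: go right to 19.
  At 19: go left to 36.
    At 36: no left child.
    At 36: go right to 18.
      At 18: no left child.
      At 18: go right to 23.
        At 23: no left child.
        At 23: go right to 1.
          1 is a leaf — visit 1.
        Visit 23.
      Visit 18.
    Visit 36.
  At 19: go right to 5.
    5 is a leaf — visit 5.
  Visit 19.
Visit 32.
Full post-order sequence: 22, 37, 4, 6, 2, 25, 1, 23, 18, 36, 5, 19, 32.

23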